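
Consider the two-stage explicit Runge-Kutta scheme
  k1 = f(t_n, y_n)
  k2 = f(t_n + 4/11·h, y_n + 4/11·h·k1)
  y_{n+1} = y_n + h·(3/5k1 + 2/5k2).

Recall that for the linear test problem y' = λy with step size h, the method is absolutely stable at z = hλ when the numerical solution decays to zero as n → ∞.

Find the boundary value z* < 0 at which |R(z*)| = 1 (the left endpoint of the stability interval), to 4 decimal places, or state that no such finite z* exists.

z* = -6.8750.

Test eqn y'=λy, z=hλ:
  k1=λy_n ⇒ h·k1=z·y_n;  k2=λ(1+4/11z)y_n ⇒ h·k2=z(1+4/11z)y_n
  y_{n+1}/y_n = 1 + 3/5z + 2/5z(1+4/11z) = 1 + z + 8/55z²
  R(z) = 1 + z + 8/55z².

Boundary: |R(x)|=1, x<0.
x=-0.69: |R|=0.3793
R=1: x+8/55x²=0 ⇒ x=−55/8=-6.8750; min R=1−1/(4·8/55)=-0.7188>−1
Confirm numerically:
  x=-5.969: |R|=0.21339 <1
  x=-5.597: |R|=0.04043 <1
  x=-5.000: |R|=0.36364 <1
  x=-3.516: |R|=0.71785 <1
  x=-7.334: |R|=1.48964 >1
  x=-7.246: |R|=1.39102 >1
  x=-7.164: |R|=1.30115 >1
Stable set (-6.8750, 0).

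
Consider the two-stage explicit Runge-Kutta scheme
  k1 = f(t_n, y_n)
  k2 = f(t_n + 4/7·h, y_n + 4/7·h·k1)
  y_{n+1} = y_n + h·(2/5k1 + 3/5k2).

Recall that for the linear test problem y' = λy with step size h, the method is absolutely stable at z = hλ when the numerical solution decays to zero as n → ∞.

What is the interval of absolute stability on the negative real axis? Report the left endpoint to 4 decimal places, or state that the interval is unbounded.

(-2.9167, 0).

On y'=λy, z=hλ:
  k1=λy_n ⇒ h·k1=z·y_n;  k2=λ(1+4/7z)y_n ⇒ h·k2=z(1+4/7z)y_n
  y_{n+1}/y_n = 1 + 2/5z + 3/5z(1+4/7z) = 1 + z + 12/35z²
  R(z) = 1 + z + 12/35z².

Solve |R(x)|<1 on ℝ⁻.
x=-0.33: |R|=0.7073
R=1: x+12/35x²=0 ⇒ x=−35/12=-2.9167; min R=1−1/(4·12/35)=0.2708>−1
Confirm numerically:
  x=-2.790: |R|=0.87883 <1
  x=-2.239: |R|=0.47978 <1
  x=-2.142: |R|=0.43108 <1
  x=-3.470: |R|=1.65831 >1
  x=-3.106: |R|=1.20162 >1
  x=-3.062: |R|=1.15258 >1
Stable set (-2.9167, 0).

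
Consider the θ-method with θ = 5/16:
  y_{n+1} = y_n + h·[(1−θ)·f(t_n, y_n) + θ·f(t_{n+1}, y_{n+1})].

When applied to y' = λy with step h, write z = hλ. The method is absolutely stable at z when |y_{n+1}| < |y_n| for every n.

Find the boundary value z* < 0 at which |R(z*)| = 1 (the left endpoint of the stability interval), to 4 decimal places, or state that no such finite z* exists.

z* = -5.3333.

With y'=λy (z=hλ):
  y_{n+1} = y_n + z·[11/16·y_n + 5/16·y_{n+1}] ⇒ (1 − 5/16z)y_{n+1} = (1 + 11/16z)y_n
  R(z) = (1 + 11/16z)/(1 − 5/16z).

Boundary: |R(x)|=1, x<0.
x=-0.82: |R|=0.3473
R=−1: 1+11/16x = −1+5/16x ⇒ -3/8x=2 ⇒ x=2/(-3/8)=-5.3333
Confirm numerically:
  x=-5.177: |R|=0.97761 <1
  x=-3.526: |R|=0.67755 <1
  x=-2.918: |R|=0.52625 <1
  x=-5.593: |R|=1.03544 >1
  x=-5.485: |R|=1.02096 >1
Stable set (-5.3333, 0).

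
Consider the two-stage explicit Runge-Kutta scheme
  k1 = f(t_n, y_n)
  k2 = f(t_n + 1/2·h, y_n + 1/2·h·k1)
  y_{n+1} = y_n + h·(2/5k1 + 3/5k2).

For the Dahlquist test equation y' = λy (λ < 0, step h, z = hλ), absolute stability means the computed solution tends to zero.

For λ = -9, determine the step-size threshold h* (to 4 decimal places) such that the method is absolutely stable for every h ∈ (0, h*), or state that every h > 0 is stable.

Test eqn y'=λy, z=hλ:
  k1=λy_n ⇒ h·k1=z·y_n;  k2=λ(1+1/2z)y_n ⇒ h·k2=z(1+1/2z)y_n
  y_{n+1}/y_n = 1 + 2/5z + 3/5z(1+1/2z) = 1 + z + 3/10z²
  ⇒ R(z) = 1 + z + 3/10z².

Boundary: |R(x)|=1, x<0.
x=-1.44: |R|=0.1821
R=1: x+3/10x²=0 ⇒ x=−10/3=-3.3333; min R=1−1/(4·3/10)=0.1667>−1
Confirm numerically:
  x=-2.970: |R|=0.67627 <1
  x=-2.720: |R|=0.49952 <1
  x=-1.757: |R|=0.16911 <1
  x=-3.756: |R|=1.47626 >1
  x=-3.359: |R|=1.02586 >1
Stable set (-3.3333, 0).

(-3.3333,0); λ=-9 ⇒ h* = (10/3)/9 = 0.3704.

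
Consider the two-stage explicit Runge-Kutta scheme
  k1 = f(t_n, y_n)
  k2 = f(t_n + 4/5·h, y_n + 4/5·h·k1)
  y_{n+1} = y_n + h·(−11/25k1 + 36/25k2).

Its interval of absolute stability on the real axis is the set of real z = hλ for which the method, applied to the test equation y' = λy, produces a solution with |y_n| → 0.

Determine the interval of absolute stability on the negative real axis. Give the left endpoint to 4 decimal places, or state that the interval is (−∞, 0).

(-0.8681, 0).

With y'=λy (z=hλ):
  k1=λy_n ⇒ h·k1=z·y_n;  k2=λ(1+4/5z)y_n ⇒ h·k2=z(1+4/5z)y_n
  y_{n+1}/y_n = 1 − 11/25z + 36/25z(1+4/5z) = 1 + z + 144/125z²
  Hence R(z) = 1 + z + 144/125z².

Need |R(x)|<1, x<0.
x=-1.55: |R|=2.2177
R=1: x+144/125x²=0 ⇒ x=−125/144=-0.8681; min R=1−1/(4·144/125)=0.7830>−1
Confirm numerically:
  x=-0.777: |R|=0.91850 <1
  x=-0.546: |R|=0.79743 <1
  x=-0.394: |R|=0.78483 <1
  x=-1.362: |R|=1.77501 >1
  x=-1.320: |R|=1.68724 >1
Stable set (-0.8681, 0).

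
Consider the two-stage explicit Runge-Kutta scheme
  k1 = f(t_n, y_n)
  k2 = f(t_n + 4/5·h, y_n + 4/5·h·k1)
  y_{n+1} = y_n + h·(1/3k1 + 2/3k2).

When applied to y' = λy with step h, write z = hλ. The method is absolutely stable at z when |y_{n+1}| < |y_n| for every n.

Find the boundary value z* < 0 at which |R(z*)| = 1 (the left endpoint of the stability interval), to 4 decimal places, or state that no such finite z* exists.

z* = -1.8750.

On y'=λy, z=hλ:
  k1=λy_n ⇒ h·k1=z·y_n;  k2=λ(1+4/5z)y_n ⇒ h·k2=z(1+4/5z)y_n
  y_{n+1}/y_n = 1 + 1/3z + 2/3z(1+4/5z) = 1 + z + 8/15z²
  Hence R(z) = 1 + z + 8/15z².

Solve |R(x)|<1 on ℝ⁻.
x=-1.03: |R|=0.5358
R=1: x+8/15x²=0 ⇒ x=−15/8=-1.8750; min R=1−1/(4·8/15)=0.5312>−1
Confirm numerically:
  x=-1.680: |R|=0.82528 <1
  x=-1.586: |R|=0.75554 <1
  x=-1.338: |R|=0.61680 <1
  x=-0.755: |R|=0.54901 <1
  x=-2.299: |R|=1.51988 >1
  x=-2.168: |R|=1.33879 >1
So |R|<1 on (-1.8750, 0).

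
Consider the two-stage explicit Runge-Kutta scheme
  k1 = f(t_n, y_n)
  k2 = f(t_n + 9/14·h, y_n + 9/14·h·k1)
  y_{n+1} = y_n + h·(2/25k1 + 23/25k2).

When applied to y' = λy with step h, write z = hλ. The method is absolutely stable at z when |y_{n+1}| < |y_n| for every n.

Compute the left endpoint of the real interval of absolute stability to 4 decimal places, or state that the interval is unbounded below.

On y'=λy, z=hλ:
  k1=λy_n ⇒ h·k1=z·y_n;  k2=λ(1+9/14z)y_n ⇒ h·k2=z(1+9/14z)y_n
  y_{n+1}/y_n = 1 + 2/25z + 23/25z(1+9/14z) = 1 + z + 207/350z²
  R(z) = 1 + z + 207/350z².

Solve |R(x)|<1 on ℝ⁻.
x=-0.55: |R|=0.6289
R=1: x+207/350x²=0 ⇒ x=−350/207=-1.6908; min R=1−1/(4·207/350)=0.5773>−1
Confirm numerically:
  x=-1.655: |R|=0.96494 <1
  x=-1.092: |R|=0.61326 <1
  x=-0.916: |R|=0.58024 <1
  x=-1.897: |R|=1.23132 >1
  x=-1.857: |R|=1.18251 >1
  x=-1.840: |R|=1.16234 >1
Stable set (-1.6908, 0).

left endpoint -1.6908.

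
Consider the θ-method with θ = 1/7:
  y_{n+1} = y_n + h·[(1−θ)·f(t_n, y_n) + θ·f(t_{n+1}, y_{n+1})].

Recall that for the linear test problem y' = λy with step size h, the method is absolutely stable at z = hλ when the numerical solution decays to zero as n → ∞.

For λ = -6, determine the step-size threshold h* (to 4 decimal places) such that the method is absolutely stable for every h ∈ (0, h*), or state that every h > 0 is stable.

With y'=λy (z=hλ):
  y_{n+1} = y_n + z·[6/7·y_n + 1/7·y_{n+1}] ⇒ (1 − 1/7z)y_{n+1} = (1 + 6/7z)y_n
  R(z) = (1 + 6/7z)/(1 − 1/7z).

Find x<0 with |R(x)|<1.
x=-1.32: |R|=0.1106
R=−1: 1+6/7x = −1+1/7x ⇒ -5/7x=2 ⇒ x=2/(-5/7)=-2.8000
Confirm numerically:
  x=-2.769: |R|=0.98413 <1
  x=-2.747: |R|=0.97281 <1
  x=-2.615: |R|=0.90380 <1
  x=-2.549: |R|=0.86857 <1
  x=-3.327: |R|=1.25516 >1
  x=-2.978: |R|=1.08920 >1
  x=-2.853: |R|=1.02690 >1
Stable set (-2.8000, 0).

(-2.8000,0); λ=-6 ⇒ h* = (14/5)/6 = 0.4667.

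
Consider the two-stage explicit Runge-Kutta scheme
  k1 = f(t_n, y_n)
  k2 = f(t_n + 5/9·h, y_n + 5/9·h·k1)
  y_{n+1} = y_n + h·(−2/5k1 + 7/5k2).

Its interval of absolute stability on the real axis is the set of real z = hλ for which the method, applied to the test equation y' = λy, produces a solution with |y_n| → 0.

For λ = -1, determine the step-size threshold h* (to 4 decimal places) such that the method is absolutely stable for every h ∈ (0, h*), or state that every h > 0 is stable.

(-1.2857,0); λ=-1 ⇒ h* = (9/7)/1 = 1.2857.

On y'=λy, z=hλ:
  k1=λy_n ⇒ h·k1=z·y_n;  k2=λ(1+5/9z)y_n ⇒ h·k2=z(1+5/9z)y_n
  y_{n+1}/y_n = 1 − 2/5z + 7/5z(1+5/9z) = 1 + z + 7/9z²
  R(z) = 1 + z + 7/9z².

Boundary: |R(x)|=1, x<0.
x=-1.32: |R|=1.0352
R=1: x+7/9x²=0 ⇒ x=−9/7=-1.2857; min R=1−1/(4·7/9)=0.6786>−1
Confirm numerically:
  x=-1.265: |R|=0.97962 <1
  x=-1.087: |R|=0.83200 <1
  x=-1.062: |R|=0.81521 <1
  x=-1.001: |R|=0.77833 <1
  x=-1.648: |R|=1.46437 >1
  x=-1.355: |R|=1.07302 >1
Interval (-1.2857, 0).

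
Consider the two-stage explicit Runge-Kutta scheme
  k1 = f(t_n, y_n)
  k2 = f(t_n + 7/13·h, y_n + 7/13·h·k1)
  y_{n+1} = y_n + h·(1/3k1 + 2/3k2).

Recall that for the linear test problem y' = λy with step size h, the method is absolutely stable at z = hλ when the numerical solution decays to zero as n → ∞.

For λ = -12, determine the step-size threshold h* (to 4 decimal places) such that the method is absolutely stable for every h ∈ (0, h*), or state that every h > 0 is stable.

With y'=λy (z=hλ):
  k1=λy_n ⇒ h·k1=z·y_n;  k2=λ(1+7/13z)y_n ⇒ h·k2=z(1+7/13z)y_n
  y_{n+1}/y_n = 1 + 1/3z + 2/3z(1+7/13z) = 1 + z + 14/39z²
  ⇒ R(z) = 1 + z + 14/39z².

Boundary: |R(x)|=1, x<0.
x=-0.94: |R|=0.3772
R=1: x+14/39x²=0 ⇒ x=−39/14=-2.7857; min R=1−1/(4·14/39)=0.3036>−1
Confirm numerically:
  x=-2.476: |R|=0.72472 <1
  x=-2.230: |R|=0.55514 <1
  x=-2.038: |R|=0.45298 <1
  x=-3.292: |R|=1.59830 >1
  x=-3.245: |R|=1.53501 >1
  x=-3.200: |R|=1.47590 >1
Interval (-2.7857, 0).

(-2.7857,0); λ=-12 ⇒ h* = (39/14)/12 = 0.2321.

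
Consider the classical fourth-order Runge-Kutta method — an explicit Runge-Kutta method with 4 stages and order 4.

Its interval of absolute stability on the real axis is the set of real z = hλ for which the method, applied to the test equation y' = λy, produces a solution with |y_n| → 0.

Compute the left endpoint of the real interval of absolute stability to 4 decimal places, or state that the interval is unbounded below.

z* = -2.7853.

On y'=λy, z=hλ:
  order 4, 4-stage ⇒ R(z)=1+z+z^2/2+z^3/6+z^4/24
  (e.g. R(-0.54)=0.58310, |R|=0.58310)

Solve |R(x)|<1 on ℝ⁻.
x=-0.54: |R|=0.5831
|R(-2.97)|=1.3161 |R(-2.93)|=1.2410 |R(-2.19)|=0.4159
Bisect:
  x_lo=-3.4116 |R|=2.4344  x_hi=-0.2336 |R|=0.7917
  mid=-1.82262 |R|=0.28905 →hi
  mid=-2.61711 |R|=0.77466 →hi
  mid=-3.01436 |R|=1.40398 →lo
  mid=-2.81573 |R|=1.04687 →lo
  mid=-2.71642 |R|=0.90103 →hi
  mid=-2.76608 |R|=0.97142 →hi
  mid=-2.79091 |R|=1.00850 →lo
  mid=-2.77849 |R|=0.98980 →hi
  mid=-2.78470 |R|=0.99911 →hi
  mid=-2.78780 |R|=1.00379 →lo
  ...
  [-2.78548,-2.78528] ⇒ x*=-2.7853
Stable set (-2.7853, 0).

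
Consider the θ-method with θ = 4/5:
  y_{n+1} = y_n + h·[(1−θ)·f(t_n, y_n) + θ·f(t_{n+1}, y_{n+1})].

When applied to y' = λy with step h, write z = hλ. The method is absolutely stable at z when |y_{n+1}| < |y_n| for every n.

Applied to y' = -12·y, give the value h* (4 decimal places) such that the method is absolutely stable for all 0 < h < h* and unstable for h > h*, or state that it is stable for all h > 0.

interval (−∞, 0). Any h>0 works for λ=-12.

With y'=λy (z=hλ):
  y_{n+1} = y_n + z·[1/5·y_n + 4/5·y_{n+1}] ⇒ (1 − 4/5z)y_{n+1} = (1 + 1/5z)y_n
  so R(z) = (1 + 1/5z)/(1 − 4/5z).

Need |R(x)|<1, x<0.
x=-1.21: |R|=0.3852
x=-2: |R|=0.2308
x=-10: |R|=0.1111
x=-100: |R|=0.2346
θ=4/5≥1/2 ⇒ |1+1/5x|<|1−4/5x| ∀x<0 ⇒ stable on all of ℝ⁻.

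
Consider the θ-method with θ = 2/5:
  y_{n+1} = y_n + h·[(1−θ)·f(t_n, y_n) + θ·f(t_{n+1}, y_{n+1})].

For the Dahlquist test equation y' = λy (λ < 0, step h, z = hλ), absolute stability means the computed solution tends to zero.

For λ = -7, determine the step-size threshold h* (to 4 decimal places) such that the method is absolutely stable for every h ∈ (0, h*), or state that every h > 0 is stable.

(-10.0000,0); λ=-7 ⇒ h* = (10)/7 = 1.4286.

With y'=λy (z=hλ):
  y_{n+1} = y_n + z·[3/5·y_n + 2/5·y_{n+1}] ⇒ (1 − 2/5z)y_{n+1} = (1 + 3/5z)y_n
  Hence R(z) = (1 + 3/5z)/(1 − 2/5z).

Need |R(x)|<1, x<0.
x=-1.21: |R|=0.1846
R=−1: 1+3/5x = −1+2/5x ⇒ -1/5x=2 ⇒ x=2/(-1/5)=-10.0000
Confirm numerically:
  x=-7.459: |R|=0.87243 <1
  x=-6.322: |R|=0.79154 <1
  x=-5.451: |R|=0.71394 <1
  x=-10.469: |R|=1.01808 >1
  x=-10.222: |R|=1.00873 >1
  x=-10.028: |R|=1.00112 >1
Stable set (-10.0000, 0).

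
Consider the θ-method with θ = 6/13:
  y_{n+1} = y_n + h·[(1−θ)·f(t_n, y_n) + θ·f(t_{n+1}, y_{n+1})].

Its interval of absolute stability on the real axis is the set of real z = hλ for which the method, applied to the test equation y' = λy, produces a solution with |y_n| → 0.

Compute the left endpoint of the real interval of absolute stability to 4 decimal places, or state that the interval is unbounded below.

left endpoint -26.0000.

On y'=λy, z=hλ:
  y_{n+1} = y_n + z·[7/13·y_n + 6/13·y_{n+1}] ⇒ (1 − 6/13z)y_{n+1} = (1 + 7/13z)y_n
  Hence R(z) = (1 + 7/13z)/(1 − 6/13z).

Find x<0 with |R(x)|<1.
x=-1.79: |R|=0.0198
R=−1: 1+7/13x = −1+6/13x ⇒ -1/13x=2 ⇒ x=2/(-1/13)=-26.0000
Confirm numerically:
  x=-25.273: |R|=0.99558 <1
  x=-24.272: |R|=0.98911 <1
  x=-12.848: |R|=0.85401 <1
  x=-26.515: |R|=1.00299 >1
  x=-26.418: |R|=1.00244 >1
  x=-26.410: |R|=1.00239 >1
So |R|<1 on (-26.0000, 0).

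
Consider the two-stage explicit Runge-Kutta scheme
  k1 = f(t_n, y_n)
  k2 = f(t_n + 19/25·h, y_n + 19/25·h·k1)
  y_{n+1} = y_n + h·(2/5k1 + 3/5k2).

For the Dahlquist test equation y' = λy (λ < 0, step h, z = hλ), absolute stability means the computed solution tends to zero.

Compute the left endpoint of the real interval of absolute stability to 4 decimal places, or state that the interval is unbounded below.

With y'=λy (z=hλ):
  k1=λy_n ⇒ h·k1=z·y_n;  k2=λ(1+19/25z)y_n ⇒ h·k2=z(1+19/25z)y_n
  y_{n+1}/y_n = 1 + 2/5z + 3/5z(1+19/25z) = 1 + z + 57/125z²
  so R(z) = 1 + z + 57/125z².

Find x<0 with |R(x)|<1.
x=-0.81: |R|=0.4892
R=1: x+57/125x²=0 ⇒ x=−125/57=-2.1930; min R=1−1/(4·57/125)=0.4518>−1
Confirm numerically:
  x=-1.638: |R|=0.58547 <1
  x=-1.633: |R|=0.58301 <1
  x=-1.487: |R|=0.52129 <1
  x=-2.472: |R|=1.31452 >1
  x=-2.402: |R|=1.22894 >1
So |R|<1 on (-2.1930, 0).

z* = -2.1930.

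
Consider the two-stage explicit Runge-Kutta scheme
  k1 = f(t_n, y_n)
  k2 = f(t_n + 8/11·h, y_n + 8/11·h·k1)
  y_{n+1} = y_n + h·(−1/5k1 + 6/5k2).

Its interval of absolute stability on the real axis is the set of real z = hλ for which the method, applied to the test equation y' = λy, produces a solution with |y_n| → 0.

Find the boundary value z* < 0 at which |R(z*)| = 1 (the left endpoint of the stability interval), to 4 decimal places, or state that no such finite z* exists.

left endpoint -1.1458.

On y'=λy, z=hλ:
  k1=λy_n ⇒ h·k1=z·y_n;  k2=λ(1+8/11z)y_n ⇒ h·k2=z(1+8/11z)y_n
  y_{n+1}/y_n = 1 − 1/5z + 6/5z(1+8/11z) = 1 + z + 48/55z²
  Hence R(z) = 1 + z + 48/55z².

Need |R(x)|<1, x<0.
x=-0.84: |R|=0.7758
R=1: x+48/55x²=0 ⇒ x=−55/48=-1.1458; min R=1−1/(4·48/55)=0.7135>−1
Confirm numerically:
  x=-0.909: |R|=0.81212 <1
  x=-0.895: |R|=0.80408 <1
  x=-0.524: |R|=0.71563 <1
  x=-1.614: |R|=1.65945 >1
  x=-1.598: |R|=1.63060 >1
  x=-1.282: |R|=1.15235 >1
Stable set (-1.1458, 0).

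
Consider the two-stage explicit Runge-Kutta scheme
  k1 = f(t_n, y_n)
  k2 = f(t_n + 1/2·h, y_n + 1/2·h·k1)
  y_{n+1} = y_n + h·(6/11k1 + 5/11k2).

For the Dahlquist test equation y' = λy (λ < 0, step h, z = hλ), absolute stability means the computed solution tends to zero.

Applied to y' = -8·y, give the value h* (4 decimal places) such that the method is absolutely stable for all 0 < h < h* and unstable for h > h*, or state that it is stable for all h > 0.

(-4.4000,0); λ=-8 ⇒ h* = (22/5)/8 = 0.5500.

Test eqn y'=λy, z=hλ:
  k1=λy_n ⇒ h·k1=z·y_n;  k2=λ(1+1/2z)y_n ⇒ h·k2=z(1+1/2z)y_n
  y_{n+1}/y_n = 1 + 6/11z + 5/11z(1+1/2z) = 1 + z + 5/22z²
  Hence R(z) = 1 + z + 5/22z².

Solve |R(x)|<1 on ℝ⁻.
x=-1.33: |R|=0.0720
R=1: x+5/22x²=0 ⇒ x=−22/5=-4.4000; min R=1−1/(4·5/22)=-0.1000>−1
Confirm numerically:
  x=-4.042: |R|=0.67113 <1
  x=-3.683: |R|=0.39984 <1
  x=-1.988: |R|=0.08979 <1
  x=-4.795: |R|=1.43046 >1
  x=-4.751: |R|=1.37900 >1
So |R|<1 on (-4.4000, 0).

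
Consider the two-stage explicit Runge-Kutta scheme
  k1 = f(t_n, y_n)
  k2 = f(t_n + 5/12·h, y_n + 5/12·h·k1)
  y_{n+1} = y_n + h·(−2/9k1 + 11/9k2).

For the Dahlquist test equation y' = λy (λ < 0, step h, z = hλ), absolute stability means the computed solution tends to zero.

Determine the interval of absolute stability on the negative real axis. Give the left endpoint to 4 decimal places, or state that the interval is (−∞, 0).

z∈(-1.9636,0).

With y'=λy (z=hλ):
  k1=λy_n ⇒ h·k1=z·y_n;  k2=λ(1+5/12z)y_n ⇒ h·k2=z(1+5/12z)y_n
  y_{n+1}/y_n = 1 − 2/9z + 11/9z(1+5/12z) = 1 + z + 55/108z²
  so R(z) = 1 + z + 55/108z².

Find x<0 with |R(x)|<1.
x=-1.8: |R|=0.8500
R=1: x+55/108x²=0 ⇒ x=−108/55=-1.9636; min R=1−1/(4·55/108)=0.5091>−1
Confirm numerically:
  x=-1.936: |R|=0.97275 <1
  x=-1.368: |R|=0.58504 <1
  x=-1.338: |R|=0.57370 <1
  x=-1.122: |R|=0.51910 <1
  x=-2.460: |R|=1.62183 >1
  x=-2.302: |R|=1.39667 >1
  x=-2.281: |R|=1.36866 >1
So |R|<1 on (-1.9636, 0).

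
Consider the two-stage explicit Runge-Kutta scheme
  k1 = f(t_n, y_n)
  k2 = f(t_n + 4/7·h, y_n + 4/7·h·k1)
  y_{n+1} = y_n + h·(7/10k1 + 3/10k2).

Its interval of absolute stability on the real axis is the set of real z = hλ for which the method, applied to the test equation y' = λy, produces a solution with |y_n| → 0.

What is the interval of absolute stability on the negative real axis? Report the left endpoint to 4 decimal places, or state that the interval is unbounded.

(-5.8333, 0).

With y'=λy (z=hλ):
  k1=λy_n ⇒ h·k1=z·y_n;  k2=λ(1+4/7z)y_n ⇒ h·k2=z(1+4/7z)y_n
  y_{n+1}/y_n = 1 + 7/10z + 3/10z(1+4/7z) = 1 + z + 6/35z²
  R(z) = 1 + z + 6/35z².

Find x<0 with |R(x)|<1.
x=-1.34: |R|=0.0322
R=1: x+6/35x²=0 ⇒ x=−35/6=-5.8333; min R=1−1/(4·6/35)=-0.4583>−1
Confirm numerically:
  x=-5.474: |R|=0.66280 <1
  x=-5.012: |R|=0.29431 <1
  x=-4.663: |R|=0.06447 <1
  x=-3.661: |R|=0.36336 <1
  x=-6.321: |R|=1.52844 >1
  x=-6.024: |R|=1.19690 >1
So |R|<1 on (-5.8333, 0).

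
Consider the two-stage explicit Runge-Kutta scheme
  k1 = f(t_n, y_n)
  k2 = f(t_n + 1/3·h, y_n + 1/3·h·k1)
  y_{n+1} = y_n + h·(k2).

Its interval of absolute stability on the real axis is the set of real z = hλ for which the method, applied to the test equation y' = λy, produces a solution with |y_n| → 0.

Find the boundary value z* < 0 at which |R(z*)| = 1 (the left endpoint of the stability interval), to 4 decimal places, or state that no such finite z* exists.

With y'=λy (z=hλ):
  k1=λy_n ⇒ h·k1=z·y_n;  k2=λ(1+1/3z)y_n ⇒ h·k2=z(1+1/3z)y_n
  y_{n+1}/y_n = 1 + z(1+1/3z) = 1 + z + 1/3z²
  so R(z) = 1 + z + 1/3z².

Solve |R(x)|<1 on ℝ⁻.
x=-0.47: |R|=0.6036
R=1: x+1/3x²=0 ⇒ x=−3=-3.0000; min R=1−1/(4·1/3)=0.2500>−1
Confirm numerically:
  x=-2.527: |R|=0.60158 <1
  x=-1.272: |R|=0.26733 <1
  x=-1.245: |R|=0.27167 <1
  x=-3.444: |R|=1.50971 >1
  x=-3.047: |R|=1.04774 >1
Stable set (-3.0000, 0).

left endpoint -3.0000.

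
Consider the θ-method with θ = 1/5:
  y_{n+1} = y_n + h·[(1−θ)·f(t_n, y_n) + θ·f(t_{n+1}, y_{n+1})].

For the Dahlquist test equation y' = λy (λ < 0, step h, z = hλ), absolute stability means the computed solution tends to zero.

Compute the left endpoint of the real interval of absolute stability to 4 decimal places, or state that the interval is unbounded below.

Set f=λy, z=hλ:
  y_{n+1} = y_n + z·[4/5·y_n + 1/5·y_{n+1}] ⇒ (1 − 1/5z)y_{n+1} = (1 + 4/5z)y_n
  Hence R(z) = (1 + 4/5z)/(1 − 1/5z).

Solve |R(x)|<1 on ℝ⁻.
x=-1.02: |R|=0.1528
R=−1: 1+4/5x = −1+1/5x ⇒ -3/5x=2 ⇒ x=2/(-3/5)=-3.3333
Confirm numerically:
  x=-3.240: |R|=0.96602 <1
  x=-2.002: |R|=0.42959 <1
  x=-1.769: |R|=0.30669 <1
  x=-3.673: |R|=1.11749 >1
  x=-3.481: |R|=1.05223 >1
  x=-3.475: |R|=1.05015 >1
Stable set (-3.3333, 0).

left endpoint -3.3333.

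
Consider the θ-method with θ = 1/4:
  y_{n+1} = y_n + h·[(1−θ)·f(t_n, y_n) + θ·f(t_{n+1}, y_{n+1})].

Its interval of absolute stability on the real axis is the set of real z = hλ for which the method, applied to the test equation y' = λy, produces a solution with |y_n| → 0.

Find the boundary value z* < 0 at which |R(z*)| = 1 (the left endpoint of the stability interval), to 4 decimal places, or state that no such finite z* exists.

left endpoint -4.0000.

On y'=λy, z=hλ:
  y_{n+1} = y_n + z·[3/4·y_n + 1/4·y_{n+1}] ⇒ (1 − 1/4z)y_{n+1} = (1 + 3/4z)y_n
  Hence R(z) = (1 + 3/4z)/(1 − 1/4z).

Find x<0 with |R(x)|<1.
x=-1.46: |R|=0.0696
R=−1: 1+3/4x = −1+1/4x ⇒ -1/2x=2 ⇒ x=2/(-1/2)=-4.0000
Confirm numerically:
  x=-3.549: |R|=0.88051 <1
  x=-3.334: |R|=0.81838 <1
  x=-2.822: |R|=0.65465 <1
  x=-1.766: |R|=0.22511 <1
  x=-4.585: |R|=1.13628 >1
  x=-4.376: |R|=1.08978 >1
  x=-4.313: |R|=1.07530 >1
Stable set (-4.0000, 0).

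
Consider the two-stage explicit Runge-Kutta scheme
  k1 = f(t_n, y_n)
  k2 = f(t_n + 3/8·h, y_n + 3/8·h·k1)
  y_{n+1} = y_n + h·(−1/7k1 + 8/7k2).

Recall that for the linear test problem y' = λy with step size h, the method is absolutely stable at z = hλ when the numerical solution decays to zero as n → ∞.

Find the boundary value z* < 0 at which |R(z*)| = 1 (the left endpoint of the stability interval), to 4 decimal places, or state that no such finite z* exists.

left endpoint -2.3333.

On y'=λy, z=hλ:
  k1=λy_n ⇒ h·k1=z·y_n;  k2=λ(1+3/8z)y_n ⇒ h·k2=z(1+3/8z)y_n
  y_{n+1}/y_n = 1 − 1/7z + 8/7z(1+3/8z) = 1 + z + 3/7z²
  so R(z) = 1 + z + 3/7z².

Solve |R(x)|<1 on ℝ⁻.
x=-0.67: |R|=0.5224
R=1: x+3/7x²=0 ⇒ x=−7/3=-2.3333; min R=1−1/(4·3/7)=0.4167>−1
Confirm numerically:
  x=-1.603: |R|=0.49826 <1
  x=-1.383: |R|=0.43672 <1
  x=-1.231: |R|=0.41844 <1
  x=-1.048: |R|=0.42270 <1
  x=-2.884: |R|=1.68062 >1
  x=-2.663: |R|=1.37624 >1
  x=-2.399: |R|=1.06751 >1
Stable set (-2.3333, 0).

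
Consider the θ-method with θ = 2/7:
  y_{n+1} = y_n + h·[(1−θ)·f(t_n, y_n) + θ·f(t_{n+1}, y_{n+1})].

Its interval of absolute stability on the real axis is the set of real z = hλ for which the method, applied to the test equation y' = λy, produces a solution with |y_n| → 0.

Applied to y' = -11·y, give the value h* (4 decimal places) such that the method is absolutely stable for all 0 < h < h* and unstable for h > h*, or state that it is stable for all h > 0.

(-4.6667,0); λ=-11 ⇒ h* = (14/3)/11 = 0.4242.

Test eqn y'=λy, z=hλ:
  y_{n+1} = y_n + z·[5/7·y_n + 2/7·y_{n+1}] ⇒ (1 − 2/7z)y_{n+1} = (1 + 5/7z)y_n
  ⇒ R(z) = (1 + 5/7z)/(1 − 2/7z).

Need |R(x)|<1, x<0.
x=-1.1: |R|=0.1630
R=−1: 1+5/7x = −1+2/7x ⇒ -3/7x=2 ⇒ x=2/(-3/7)=-4.6667
Confirm numerically:
  x=-4.223: |R|=0.91383 <1
  x=-3.757: |R|=0.81197 <1
  x=-3.153: |R|=0.65873 <1
  x=-5.148: |R|=1.08349 >1
  x=-4.821: |R|=1.02782 >1
Interval (-4.6667, 0).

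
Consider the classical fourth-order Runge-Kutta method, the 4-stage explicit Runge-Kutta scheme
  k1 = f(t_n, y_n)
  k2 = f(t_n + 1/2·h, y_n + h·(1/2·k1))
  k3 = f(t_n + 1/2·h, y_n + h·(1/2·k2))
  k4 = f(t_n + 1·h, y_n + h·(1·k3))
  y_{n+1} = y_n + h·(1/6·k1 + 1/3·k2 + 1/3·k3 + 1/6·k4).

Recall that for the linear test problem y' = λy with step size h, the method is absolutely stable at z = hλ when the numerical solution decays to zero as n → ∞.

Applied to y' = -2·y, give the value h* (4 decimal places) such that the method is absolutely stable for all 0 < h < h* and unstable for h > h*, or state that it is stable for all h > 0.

(-2.7853,0); λ=-2 ⇒ h* = 1.3926.

With y'=λy (z=hλ):
  order 4, 4-stage ⇒ R(z)=1+z+z^2/2+z^3/6+z^4/24
  (e.g. R(-1.5)=0.27344, |R|=0.27344)

Find x<0 with |R(x)|<1.
x=-1.5: |R|=0.2734
|R(-2.48)|=0.6292 |R(-2.14)|=0.3903 |R(-0.95)|=0.3923
Bisect:
  x_lo=-3.2233 |R|=1.8879  x_hi=-0.3935 |R|=0.6748
  mid=-1.80840 |R|=0.28671 →hi
  mid=-2.51588 |R|=0.66419 →hi
  mid=-2.86961 |R|=1.13475 →lo
  mid=-2.69274 |R|=0.86920 →hi
  mid=-2.78118 |R|=0.99381 →hi
  mid=-2.82540 |R|=1.06216 →lo
  mid=-2.80329 |R|=1.02747 →lo
  mid=-2.79223 |R|=1.01051 →lo
  ...
  [-2.78532,-2.78515] ⇒ x*=-2.7853
So |R|<1 on (-2.7853, 0).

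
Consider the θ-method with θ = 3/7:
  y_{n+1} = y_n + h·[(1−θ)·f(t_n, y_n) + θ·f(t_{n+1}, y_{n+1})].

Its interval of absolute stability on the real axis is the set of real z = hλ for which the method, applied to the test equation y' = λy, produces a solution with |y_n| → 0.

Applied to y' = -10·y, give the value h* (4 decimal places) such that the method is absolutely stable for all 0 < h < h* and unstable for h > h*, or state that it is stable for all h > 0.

On y'=λy, z=hλ:
  y_{n+1} = y_n + z·[4/7·y_n + 3/7·y_{n+1}] ⇒ (1 − 3/7z)y_{n+1} = (1 + 4/7z)y_n
  R(z) = (1 + 4/7z)/(1 − 3/7z).

Find x<0 with |R(x)|<1.
x=-0.31: |R|=0.7264
R=−1: 1+4/7x = −1+3/7x ⇒ -1/7x=2 ⇒ x=2/(-1/7)=-14.0000
Confirm numerically:
  x=-10.674: |R|=0.91477 <1
  x=-9.349: |R|=0.86729 <1
  x=-9.109: |R|=0.85752 <1
  x=-5.684: |R|=0.65425 <1
  x=-14.216: |R|=1.00435 >1
  x=-14.197: |R|=1.00397 >1
  x=-14.100: |R|=1.00203 >1
Interval (-14.0000, 0).

(-14.0000,0); λ=-10 ⇒ h* = (14)/10 = 1.4000.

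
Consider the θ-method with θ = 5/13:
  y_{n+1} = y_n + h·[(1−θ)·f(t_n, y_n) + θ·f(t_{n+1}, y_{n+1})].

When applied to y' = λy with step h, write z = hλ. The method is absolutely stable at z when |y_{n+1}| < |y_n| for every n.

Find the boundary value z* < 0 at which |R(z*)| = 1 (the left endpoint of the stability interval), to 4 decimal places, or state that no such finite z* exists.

Set f=λy, z=hλ:
  y_{n+1} = y_n + z·[8/13·y_n + 5/13·y_{n+1}] ⇒ (1 − 5/13z)y_{n+1} = (1 + 8/13z)y_n
  ⇒ R(z) = (1 + 8/13z)/(1 − 5/13z).

Solve |R(x)|<1 on ℝ⁻.
x=-1.2: |R|=0.1789
R=−1: 1+8/13x = −1+5/13x ⇒ -3/13x=2 ⇒ x=2/(-3/13)=-8.6667
Confirm numerically:
  x=-6.173: |R|=0.82945 <1
  x=-5.887: |R|=0.80349 <1
  x=-4.760: |R|=0.68152 <1
  x=-9.208: |R|=1.02751 >1
  x=-8.837: |R|=1.00894 >1
So |R|<1 on (-8.6667, 0).

left endpoint -8.6667.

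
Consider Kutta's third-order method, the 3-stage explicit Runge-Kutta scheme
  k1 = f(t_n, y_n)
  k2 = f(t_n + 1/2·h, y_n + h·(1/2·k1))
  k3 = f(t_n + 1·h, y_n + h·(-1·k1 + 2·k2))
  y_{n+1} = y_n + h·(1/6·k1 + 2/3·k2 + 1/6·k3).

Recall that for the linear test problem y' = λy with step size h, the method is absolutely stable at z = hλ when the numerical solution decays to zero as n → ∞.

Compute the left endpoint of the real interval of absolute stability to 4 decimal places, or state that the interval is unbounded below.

left endpoint -2.5127.

Test eqn y'=λy, z=hλ:
  order 3, 3-stage ⇒ R(z)=1+z+z^2/2+z^3/6
  (e.g. R(-1.02)=0.32333, |R|=0.32333)

Solve |R(x)|<1 on ℝ⁻.
x=-1.02: |R|=0.3233
|R(-2.79)|=1.5176 |R(-1.46)|=0.0871 |R(-0.5)|=0.6042
Bisect:
  x_lo=-2.8796 |R|=1.7133  x_hi=-0.0747 |R|=0.9280
  mid=-1.47715 |R|=0.07665 →hi
  mid=-2.17839 |R|=0.52858 →hi
  mid=-2.52901 |R|=1.02694 →lo
  mid=-2.35370 |R|=0.75696 →hi
  mid=-2.44135 |R|=0.88641 →hi
  mid=-2.48518 |R|=0.95525 →hi
  mid=-2.50709 |R|=0.99073 →hi
  mid=-2.51805 |R|=1.00874 →lo
  mid=-2.51257 |R|=0.99972 →hi
  ...
  [-2.51291,-2.51274] ⇒ x*=-2.5127
So |R|<1 on (-2.5127, 0).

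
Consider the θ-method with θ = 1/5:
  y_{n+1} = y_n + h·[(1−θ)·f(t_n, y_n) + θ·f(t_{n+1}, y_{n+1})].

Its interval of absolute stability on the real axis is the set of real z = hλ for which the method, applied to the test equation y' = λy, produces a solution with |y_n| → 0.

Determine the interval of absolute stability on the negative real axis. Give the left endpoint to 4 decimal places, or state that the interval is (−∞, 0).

On y'=λy, z=hλ:
  y_{n+1} = y_n + z·[4/5·y_n + 1/5·y_{n+1}] ⇒ (1 − 1/5z)y_{n+1} = (1 + 4/5z)y_n
  Hence R(z) = (1 + 4/5z)/(1 − 1/5z).

Need |R(x)|<1, x<0.
x=-0.33: |R|=0.6904
R=−1: 1+4/5x = −1+1/5x ⇒ -3/5x=2 ⇒ x=2/(-3/5)=-3.3333
Confirm numerically:
  x=-2.996: |R|=0.87344 <1
  x=-2.950: |R|=0.85535 <1
  x=-1.470: |R|=0.13601 <1
  x=-3.707: |R|=1.12875 >1
  x=-3.702: |R|=1.12710 >1
Stable set (-3.3333, 0).

z∈(-3.3333,0).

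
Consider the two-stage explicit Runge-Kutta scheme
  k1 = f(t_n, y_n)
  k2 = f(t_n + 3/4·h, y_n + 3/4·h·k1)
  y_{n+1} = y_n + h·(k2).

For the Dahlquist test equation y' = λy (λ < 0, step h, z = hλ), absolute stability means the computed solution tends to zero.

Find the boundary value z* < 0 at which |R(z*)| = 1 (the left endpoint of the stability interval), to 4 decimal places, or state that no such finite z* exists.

z* = -1.3333.

With y'=λy (z=hλ):
  k1=λy_n ⇒ h·k1=z·y_n;  k2=λ(1+3/4z)y_n ⇒ h·k2=z(1+3/4z)y_n
  y_{n+1}/y_n = 1 + z(1+3/4z) = 1 + z + 3/4z²
  so R(z) = 1 + z + 3/4z².

Find x<0 with |R(x)|<1.
x=-1.79: |R|=1.6131
R=1: x+3/4x²=0 ⇒ x=−4/3=-1.3333; min R=1−1/(4·3/4)=0.6667>−1
Confirm numerically:
  x=-1.274: |R|=0.94331 <1
  x=-1.185: |R|=0.86817 <1
  x=-1.112: |R|=0.81541 <1
  x=-0.919: |R|=0.71442 <1
  x=-1.820: |R|=1.66430 >1
  x=-1.804: |R|=1.63681 >1
  x=-1.539: |R|=1.23739 >1
Interval (-1.3333, 0).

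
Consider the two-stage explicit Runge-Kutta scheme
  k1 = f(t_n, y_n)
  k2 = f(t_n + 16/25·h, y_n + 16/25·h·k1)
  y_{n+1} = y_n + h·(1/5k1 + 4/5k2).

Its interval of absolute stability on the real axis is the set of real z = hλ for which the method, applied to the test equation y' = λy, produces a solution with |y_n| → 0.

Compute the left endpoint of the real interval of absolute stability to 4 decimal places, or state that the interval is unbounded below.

On y'=λy, z=hλ:
  k1=λy_n ⇒ h·k1=z·y_n;  k2=λ(1+16/25z)y_n ⇒ h·k2=z(1+16/25z)y_n
  y_{n+1}/y_n = 1 + 1/5z + 4/5z(1+16/25z) = 1 + z + 64/125z²
  so R(z) = 1 + z + 64/125z².

Find x<0 with |R(x)|<1.
x=-0.77: |R|=0.5336
R=1: x+64/125x²=0 ⇒ x=−125/64=-1.9531; min R=1−1/(4·64/125)=0.5117>−1
Confirm numerically:
  x=-1.618: |R|=0.72238 <1
  x=-1.062: |R|=0.51546 <1
  x=-0.948: |R|=0.51214 <1
  x=-0.933: |R|=0.51269 <1
  x=-2.418: |R|=1.57552 >1
  x=-2.007: |R|=1.05536 >1
Interval (-1.9531, 0).

left endpoint -1.9531.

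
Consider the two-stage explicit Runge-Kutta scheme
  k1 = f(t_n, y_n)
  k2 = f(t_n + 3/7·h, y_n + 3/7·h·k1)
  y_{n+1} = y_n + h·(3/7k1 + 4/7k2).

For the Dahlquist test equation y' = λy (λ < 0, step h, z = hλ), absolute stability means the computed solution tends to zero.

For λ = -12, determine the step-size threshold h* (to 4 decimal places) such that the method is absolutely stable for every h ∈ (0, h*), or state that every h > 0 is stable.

With y'=λy (z=hλ):
  k1=λy_n ⇒ h·k1=z·y_n;  k2=λ(1+3/7z)y_n ⇒ h·k2=z(1+3/7z)y_n
  y_{n+1}/y_n = 1 + 3/7z + 4/7z(1+3/7z) = 1 + z + 12/49z²
  ⇒ R(z) = 1 + z + 12/49z².

Need |R(x)|<1, x<0.
x=-1.54: |R|=0.0408
R=1: x+12/49x²=0 ⇒ x=−49/12=-4.0833; min R=1−1/(4·12/49)=-0.0208>−1
Confirm numerically:
  x=-4.020: |R|=0.93765 <1
  x=-3.350: |R|=0.39837 <1
  x=-2.286: |R|=0.00621 <1
  x=-2.149: |R|=0.01801 <1
  x=-4.580: |R|=1.55708 >1
  x=-4.567: |R|=1.54096 >1
Stable set (-4.0833, 0).

(-4.0833,0); λ=-12 ⇒ h* = (49/12)/12 = 0.3403.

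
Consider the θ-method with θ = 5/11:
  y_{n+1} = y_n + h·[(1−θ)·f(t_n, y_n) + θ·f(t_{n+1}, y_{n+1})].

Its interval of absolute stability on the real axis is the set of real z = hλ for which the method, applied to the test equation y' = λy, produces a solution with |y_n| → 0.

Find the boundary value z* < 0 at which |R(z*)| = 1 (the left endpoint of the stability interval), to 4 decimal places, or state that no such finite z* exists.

With y'=λy (z=hλ):
  y_{n+1} = y_n + z·[6/11·y_n + 5/11·y_{n+1}] ⇒ (1 − 5/11z)y_{n+1} = (1 + 6/11z)y_n
  R(z) = (1 + 6/11z)/(1 − 5/11z).

Find x<0 with |R(x)|<1.
x=-1.68: |R|=0.0474
R=−1: 1+6/11x = −1+5/11x ⇒ -1/11x=2 ⇒ x=2/(-1/11)=-22.0000
Confirm numerically:
  x=-17.104: |R|=0.94927 <1
  x=-15.531: |R|=0.92703 <1
  x=-14.411: |R|=0.90863 <1
  x=-22.550: |R|=1.00444 >1
  x=-22.361: |R|=1.00294 >1
  x=-22.157: |R|=1.00129 >1
Stable set (-22.0000, 0).

z* = -22.0000.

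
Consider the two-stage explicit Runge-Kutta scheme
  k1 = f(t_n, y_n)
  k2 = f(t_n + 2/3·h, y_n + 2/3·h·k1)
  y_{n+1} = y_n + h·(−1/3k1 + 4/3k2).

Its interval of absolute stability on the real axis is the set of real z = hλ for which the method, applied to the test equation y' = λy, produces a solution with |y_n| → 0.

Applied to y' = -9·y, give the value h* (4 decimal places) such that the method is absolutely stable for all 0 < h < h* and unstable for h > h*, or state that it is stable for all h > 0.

On y'=λy, z=hλ:
  k1=λy_n ⇒ h·k1=z·y_n;  k2=λ(1+2/3z)y_n ⇒ h·k2=z(1+2/3z)y_n
  y_{n+1}/y_n = 1 − 1/3z + 4/3z(1+2/3z) = 1 + z + 8/9z²
  Hence R(z) = 1 + z + 8/9z².

Need |R(x)|<1, x<0.
x=-0.95: |R|=0.8522
R=1: x+8/9x²=0 ⇒ x=−9/8=-1.1250; min R=1−1/(4·8/9)=0.7188>−1
Confirm numerically:
  x=-0.685: |R|=0.73209 <1
  x=-0.541: |R|=0.71916 <1
  x=-0.451: |R|=0.72980 <1
  x=-1.699: |R|=1.86687 >1
  x=-1.679: |R|=1.82681 >1
So |R|<1 on (-1.1250, 0).

(-1.1250,0); λ=-9 ⇒ h* = (9/8)/9 = 0.1250.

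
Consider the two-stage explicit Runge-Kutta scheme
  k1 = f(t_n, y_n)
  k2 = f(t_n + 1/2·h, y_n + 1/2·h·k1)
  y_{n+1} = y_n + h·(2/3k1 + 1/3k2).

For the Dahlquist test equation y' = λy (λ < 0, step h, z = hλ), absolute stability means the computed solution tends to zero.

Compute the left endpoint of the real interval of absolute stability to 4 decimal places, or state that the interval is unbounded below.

Test eqn y'=λy, z=hλ:
  k1=λy_n ⇒ h·k1=z·y_n;  k2=λ(1+1/2z)y_n ⇒ h·k2=z(1+1/2z)y_n
  y_{n+1}/y_n = 1 + 2/3z + 1/3z(1+1/2z) = 1 + z + 1/6z²
  Hence R(z) = 1 + z + 1/6z².

Boundary: |R(x)|=1, x<0.
x=-1.23: |R|=0.0222
R=1: x+1/6x²=0 ⇒ x=−6=-6.0000; min R=1−1/(4·1/6)=-0.5000>−1
Confirm numerically:
  x=-5.433: |R|=0.48658 <1
  x=-4.324: |R|=0.20784 <1
  x=-3.410: |R|=0.47198 <1
  x=-6.425: |R|=1.45510 >1
  x=-6.154: |R|=1.15795 >1
Stable set (-6.0000, 0).

left endpoint -6.0000.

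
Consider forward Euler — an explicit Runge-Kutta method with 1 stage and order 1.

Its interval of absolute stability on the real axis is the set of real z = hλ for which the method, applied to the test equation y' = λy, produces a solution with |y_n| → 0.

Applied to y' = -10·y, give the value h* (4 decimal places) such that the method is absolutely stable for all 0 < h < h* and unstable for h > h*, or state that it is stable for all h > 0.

On y'=λy, z=hλ:
  order 1, 1-stage ⇒ R(z)=1+z
  (e.g. R(-1.33)=-0.33000, |R|=0.33000)

Boundary: |R(x)|=1, x<0.
x=-1.33: |R|=0.3300
|R(-2.33)|=1.3300 |R(-2.13)|=1.1300 |R(-1.77)|=0.7700
Bisect:
  x_lo=-2.8632 |R|=1.8632  x_hi=-0.3496 |R|=0.6504
  mid=-1.60639 |R|=0.60639 →hi
  mid=-2.23478 |R|=1.23478 →lo
  mid=-1.92058 |R|=0.92058 →hi
  mid=-2.07768 |R|=1.07768 →lo
  mid=-1.99913 |R|=0.99913 →hi
  mid=-2.03841 |R|=1.03841 →lo
  mid=-2.01877 |R|=1.01877 →lo
  mid=-2.00895 |R|=1.00895 →lo
  mid=-2.00404 |R|=1.00404 →lo
  mid=-2.00159 |R|=1.00159 →lo
  ...
  [-2.00005,-1.99990] ⇒ x*=-2.0000
Interval (-2.0000, 0).

(-2.0000,0); λ=-10 ⇒ h* = 0.2000.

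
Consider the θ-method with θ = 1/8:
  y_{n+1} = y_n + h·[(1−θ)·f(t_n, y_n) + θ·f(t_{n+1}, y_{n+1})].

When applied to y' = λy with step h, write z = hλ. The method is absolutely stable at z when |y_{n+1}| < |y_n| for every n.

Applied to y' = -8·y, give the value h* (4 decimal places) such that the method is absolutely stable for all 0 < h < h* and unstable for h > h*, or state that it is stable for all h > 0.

On y'=λy, z=hλ:
  y_{n+1} = y_n + z·[7/8·y_n + 1/8·y_{n+1}] ⇒ (1 − 1/8z)y_{n+1} = (1 + 7/8z)y_n
  R(z) = (1 + 7/8z)/(1 − 1/8z).

Solve |R(x)|<1 on ℝ⁻.
x=-1.58: |R|=0.3194
R=−1: 1+7/8x = −1+1/8x ⇒ -3/4x=2 ⇒ x=2/(-3/4)=-2.6667
Confirm numerically:
  x=-1.826: |R|=0.48667 <1
  x=-1.449: |R|=0.22680 <1
  x=-1.216: |R|=0.05556 <1
  x=-1.198: |R|=0.04197 <1
  x=-2.831: |R|=1.09103 >1
  x=-2.759: |R|=1.05149 >1
So |R|<1 on (-2.6667, 0).

(-2.6667,0); λ=-8 ⇒ h* = (8/3)/8 = 0.3333.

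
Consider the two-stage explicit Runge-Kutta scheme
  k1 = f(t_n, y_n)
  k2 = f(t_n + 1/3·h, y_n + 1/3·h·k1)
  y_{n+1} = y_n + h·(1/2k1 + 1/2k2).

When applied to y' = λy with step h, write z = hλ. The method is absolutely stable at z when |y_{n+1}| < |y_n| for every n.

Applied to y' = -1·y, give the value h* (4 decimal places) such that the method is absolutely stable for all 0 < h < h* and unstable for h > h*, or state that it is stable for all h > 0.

(-6.0000,0); λ=-1 ⇒ h* = (6)/1 = 6.0000.

On y'=λy, z=hλ:
  k1=λy_n ⇒ h·k1=z·y_n;  k2=λ(1+1/3z)y_n ⇒ h·k2=z(1+1/3z)y_n
  y_{n+1}/y_n = 1 + 1/2z + 1/2z(1+1/3z) = 1 + z + 1/6z²
  ⇒ R(z) = 1 + z + 1/6z².

Find x<0 with |R(x)|<1.
x=-1.21: |R|=0.0340
R=1: x+1/6x²=0 ⇒ x=−6=-6.0000; min R=1−1/(4·1/6)=-0.5000>−1
Confirm numerically:
  x=-4.680: |R|=0.02960 <1
  x=-4.007: |R|=0.33099 <1
  x=-3.021: |R|=0.49993 <1
  x=-3.018: |R|=0.49995 <1
  x=-6.078: |R|=1.07901 >1
  x=-6.039: |R|=1.03925 >1
  x=-6.021: |R|=1.02107 >1
Interval (-6.0000, 0).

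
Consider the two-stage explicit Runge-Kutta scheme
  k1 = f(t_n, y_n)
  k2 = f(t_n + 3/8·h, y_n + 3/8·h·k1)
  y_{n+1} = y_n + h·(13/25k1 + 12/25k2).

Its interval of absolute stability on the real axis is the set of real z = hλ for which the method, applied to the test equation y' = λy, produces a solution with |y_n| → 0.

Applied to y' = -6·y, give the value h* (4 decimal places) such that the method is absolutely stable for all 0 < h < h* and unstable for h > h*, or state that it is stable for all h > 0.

(-5.5556,0); λ=-6 ⇒ h* = (50/9)/6 = 0.9259.

With y'=λy (z=hλ):
  k1=λy_n ⇒ h·k1=z·y_n;  k2=λ(1+3/8z)y_n ⇒ h·k2=z(1+3/8z)y_n
  y_{n+1}/y_n = 1 + 13/25z + 12/25z(1+3/8z) = 1 + z + 9/50z²
  Hence R(z) = 1 + z + 9/50z².

Find x<0 with |R(x)|<1.
x=-1.49: |R|=0.0904
R=1: x+9/50x²=0 ⇒ x=−50/9=-5.5556; min R=1−1/(4·9/50)=-0.3889>−1
Confirm numerically:
  x=-4.293: |R|=0.02437 <1
  x=-3.649: |R|=0.25226 <1
  x=-2.339: |R|=0.35423 <1
  x=-5.884: |R|=1.34786 >1
  x=-5.580: |R|=1.02455 >1
Stable set (-5.5556, 0).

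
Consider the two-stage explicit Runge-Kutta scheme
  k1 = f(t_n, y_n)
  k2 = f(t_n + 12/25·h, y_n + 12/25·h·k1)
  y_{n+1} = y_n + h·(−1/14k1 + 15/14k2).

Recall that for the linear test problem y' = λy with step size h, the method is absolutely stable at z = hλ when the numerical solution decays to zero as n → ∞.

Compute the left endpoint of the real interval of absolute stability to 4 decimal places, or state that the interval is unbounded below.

With y'=λy (z=hλ):
  k1=λy_n ⇒ h·k1=z·y_n;  k2=λ(1+12/25z)y_n ⇒ h·k2=z(1+12/25z)y_n
  y_{n+1}/y_n = 1 − 1/14z + 15/14z(1+12/25z) = 1 + z + 18/35z²
  so R(z) = 1 + z + 18/35z².

Need |R(x)|<1, x<0.
x=-1.62: |R|=0.7297
R=1: x+18/35x²=0 ⇒ x=−35/18=-1.9444; min R=1−1/(4·18/35)=0.5139>−1
Confirm numerically:
  x=-1.911: |R|=0.96713 <1
  x=-1.487: |R|=0.65017 <1
  x=-1.412: |R|=0.61335 <1
  x=-1.084: |R|=0.52031 <1
  x=-2.343: |R|=1.48025 >1
  x=-2.015: |R|=1.07312 >1
Stable set (-1.9444, 0).

z* = -1.9444.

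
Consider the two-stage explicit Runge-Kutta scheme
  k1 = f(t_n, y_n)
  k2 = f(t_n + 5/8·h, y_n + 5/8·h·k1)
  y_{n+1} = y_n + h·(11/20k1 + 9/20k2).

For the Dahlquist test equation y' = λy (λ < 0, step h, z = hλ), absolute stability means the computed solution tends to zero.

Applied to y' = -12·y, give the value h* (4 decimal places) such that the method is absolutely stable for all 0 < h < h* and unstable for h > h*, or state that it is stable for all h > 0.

Test eqn y'=λy, z=hλ:
  k1=λy_n ⇒ h·k1=z·y_n;  k2=λ(1+5/8z)y_n ⇒ h·k2=z(1+5/8z)y_n
  y_{n+1}/y_n = 1 + 11/20z + 9/20z(1+5/8z) = 1 + z + 9/32z²
  so R(z) = 1 + z + 9/32z².

Solve |R(x)|<1 on ℝ⁻.
x=-0.32: |R|=0.7088
R=1: x+9/32x²=0 ⇒ x=−32/9=-3.5556; min R=1−1/(4·9/32)=0.1111>−1
Confirm numerically:
  x=-3.434: |R|=0.88260 <1
  x=-2.907: |R|=0.46975 <1
  x=-2.729: |R|=0.36559 <1
  x=-1.451: |R|=0.14114 <1
  x=-4.130: |R|=1.66725 >1
  x=-4.013: |R|=1.51630 >1
  x=-3.578: |R|=1.02259 >1
Stable set (-3.5556, 0).

(-3.5556,0); λ=-12 ⇒ h* = (32/9)/12 = 0.2963.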